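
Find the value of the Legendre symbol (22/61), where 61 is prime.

1

Pull out 2: since 61 ≡ 5 (mod 8), (2/61) = -1.
Reciprocity: 11 ≡ 3 and 61 ≡ 1 (mod 4), so (11/61) = +(61/11).
Reduce top mod 11: now compute (6/11).
Pull out 2: since 11 ≡ 3 (mod 8), (2/11) = -1.
Reciprocity: 3 ≡ 3 and 11 ≡ 3 (mod 4), so (3/11) = −(11/3).
Reduce top mod 3: now compute (2/3).
Pull out 2: since 3 ≡ 3 (mod 8), (2/3) = -1.
Reached (1/3) = 1. Collecting the sign flips along the way, the symbol is +1.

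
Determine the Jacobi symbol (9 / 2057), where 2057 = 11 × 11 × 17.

Reciprocity: 9 ≡ 1 and 2057 ≡ 1 (mod 4), so (9/2057) = +(2057/9).
Reduce top mod 9: now compute (5/9).
Reciprocity: 5 ≡ 1 and 9 ≡ 1 (mod 4), so (5/9) = +(9/5).
Reduce top mod 5: now compute (4/5).
Pull out 2^2: since 5 ≡ 5 (mod 8), (2/5) = -1, so (2/5)^2 = +1.
Reached (1/5) = 1. Collecting the sign flips along the way, the symbol is +1.

1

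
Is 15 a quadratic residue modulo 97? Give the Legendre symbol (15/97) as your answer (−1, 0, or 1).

Reciprocity: 15 ≡ 3 and 97 ≡ 1 (mod 4), so (15/97) = +(97/15).
Reduce top mod 15: now compute (7/15).
Reciprocity: 7 ≡ 3 and 15 ≡ 3 (mod 4), so (7/15) = −(15/7).
Reduce top mod 7: now compute (1/7).
Reached (1/7) = 1. Collecting the sign flips along the way, the symbol is -1.

-1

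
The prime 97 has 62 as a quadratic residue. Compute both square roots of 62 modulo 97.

16, 81

97 ≡ 1 (mod 4), so we find a root by search.
Trying successive values, 16² = 256 ≡ 62 (mod 97). The other root is 97 − 16 = 81.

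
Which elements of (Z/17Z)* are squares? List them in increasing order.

Square k = 1,…,8 (k and 17−k give the same square):
1²=1, 2²=4, 3²=9, 4²=16, 5²≡8, 6²≡2, 7²≡15, 8²≡13 (mod 17).
So the quadratic residues mod 17 are {1, 2, 4, 8, 9, 13, 15, 16}.

1, 2, 4, 8, 9, 13, 15, 16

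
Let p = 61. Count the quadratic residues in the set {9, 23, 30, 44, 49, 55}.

2

(9/61) = +1 → QR.
(23/61) = -1 → non-residue.
(30/61) = -1 → non-residue.
(44/61) = -1 → non-residue.
(49/61) = +1 → QR.
(55/61) = -1 → non-residue.
Total quadratic residues among the 6: 2.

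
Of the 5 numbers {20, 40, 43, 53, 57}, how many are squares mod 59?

(20/59) = +1 → QR.
(40/59) = -1 → non-residue.
(43/59) = -1 → non-residue.
(53/59) = +1 → QR.
(57/59) = +1 → QR.
Total quadratic residues among the 5: 3.

3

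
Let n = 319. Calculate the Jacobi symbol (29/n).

Reciprocity: 29 ≡ 1 and 319 ≡ 3 (mod 4), so (29/319) = +(319/29).
Reduce top mod 29: now compute (0/29).
Top reduces to 0: gcd > 1, so the symbol is 0.

0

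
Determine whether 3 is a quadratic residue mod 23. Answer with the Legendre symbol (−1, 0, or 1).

Reciprocity: 3 ≡ 3 and 23 ≡ 3 (mod 4), so (3/23) = −(23/3).
Reduce top mod 3: now compute (2/3).
Pull out 2: since 3 ≡ 3 (mod 8), (2/3) = -1.
Reached (1/3) = 1. Collecting the sign flips along the way, the symbol is +1.

1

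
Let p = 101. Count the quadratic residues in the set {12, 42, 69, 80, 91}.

1

(12/101) = -1 → non-residue.
(42/101) = -1 → non-residue.
(69/101) = -1 → non-residue.
(80/101) = +1 → QR.
(91/101) = -1 → non-residue.
Total quadratic residues among the 5: 1.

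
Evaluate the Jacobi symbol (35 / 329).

0

Reciprocity: 35 ≡ 3 and 329 ≡ 1 (mod 4), so (35/329) = +(329/35).
Reduce top mod 35: now compute (14/35).
Pull out 2: since 35 ≡ 3 (mod 8), (2/35) = -1.
Reciprocity: 7 ≡ 3 and 35 ≡ 3 (mod 4), so (7/35) = −(35/7).
Reduce top mod 7: now compute (0/7).
Top reduces to 0: gcd > 1, so the symbol is 0.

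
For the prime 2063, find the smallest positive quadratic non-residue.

(2/2063) = +1, so 2 is a residue.
(3/2063) = +1, so 3 is a residue.
(4/2063) = +1, so 4 is a residue.
(5/2063) = −1, so 5 is the smallest positive non-residue mod 2063.

5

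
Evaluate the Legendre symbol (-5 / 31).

-1

Euler's criterion: (-5/31) ≡ 26^15 (mod 31).
26^2 ≡ 25 (mod 31)
26^4 ≡ 5 (mod 31)
26^8 ≡ 25 (mod 31)
26^15 = 26^(8+4+2+1) ≡ 30 (mod 31).
Result is 30 ≡ −1, so (-5/31) = −1.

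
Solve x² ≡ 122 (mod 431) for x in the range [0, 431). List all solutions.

Since 431 ≡ 3 (mod 4), a square root of 122 is 122^((431+1)/4) = 122^108 mod 431.
Repeated squaring: 122^2≡230, 122^4≡318, 122^8≡270, 122^16≡61, 122^32≡273, 122^64≡397 (mod 431).
122^108 = 122^(64+32+8+4) ≡ 98 (mod 431).
Check: 98² = 9604 ≡ 122 (mod 431). The two roots are 98 and 333.

98, 333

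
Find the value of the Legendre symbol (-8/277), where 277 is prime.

Euler's criterion: (-8/277) ≡ 269^138 (mod 277).
269^2 ≡ 64 (mod 277)
269^4 ≡ 218 (mod 277)
269^8 ≡ 157 (mod 277)
269^16 ≡ 273 (mod 277)
269^32 ≡ 16 (mod 277)
269^64 ≡ 256 (mod 277)
269^128 ≡ 164 (mod 277)
269^138 = 269^(128+8+2) ≡ 276 (mod 277).
Result is 276 ≡ −1, so (-8/277) = −1.

-1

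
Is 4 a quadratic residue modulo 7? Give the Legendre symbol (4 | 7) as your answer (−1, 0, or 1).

Euler's criterion: (4/7) ≡ 4^3 (mod 7).
4^2 ≡ 2 (mod 7)
4^3 = 4^(2+1) ≡ 1 (mod 7).
Result is 1, so (4/7) = 1.

1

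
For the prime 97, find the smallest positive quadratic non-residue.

(2/97) = +1, so 2 is a residue.
(3/97) = +1, so 3 is a residue.
(4/97) = +1, so 4 is a residue.
(5/97) = −1, so 5 is the smallest positive non-residue mod 97.

5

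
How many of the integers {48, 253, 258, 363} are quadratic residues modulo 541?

(48/541) = +1 → QR.
(253/541) = -1 → non-residue.
(258/541) = -1 → non-residue.
(363/541) = +1 → QR.
Total quadratic residues among the 4: 2.

2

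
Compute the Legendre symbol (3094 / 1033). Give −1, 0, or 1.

-1

First reduce: 3094 ≡ 1028 (mod 1033).
Pull out 2^2: since 1033 ≡ 1 (mod 8), (2/1033) = +1, so (2/1033)^2 = +1.
Reciprocity: 257 ≡ 1 and 1033 ≡ 1 (mod 4), so (257/1033) = +(1033/257).
Reduce top mod 257: now compute (5/257).
Reciprocity: 5 ≡ 1 and 257 ≡ 1 (mod 4), so (5/257) = +(257/5).
Reduce top mod 5: now compute (2/5).
Pull out 2: since 5 ≡ 5 (mod 8), (2/5) = -1.
Reached (1/5) = 1. Collecting the sign flips along the way, the symbol is -1.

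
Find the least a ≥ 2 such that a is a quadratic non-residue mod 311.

11

(2/311) = +1, so 2 is a residue.
(3/311) = +1, so 3 is a residue.
(4/311) = +1, so 4 is a residue.
(5/311) = +1, so 5 is a residue.
(6/311) = +1, so 6 is a residue.
(7/311) = +1, so 7 is a residue.
(8/311) = +1, so 8 is a residue.
(9/311) = +1, so 9 is a residue.
(10/311) = +1, so 10 is a residue.
(11/311) = −1, so 11 is the smallest positive non-residue mod 311.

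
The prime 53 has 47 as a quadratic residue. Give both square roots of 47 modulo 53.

53 ≡ 1 (mod 4), so we find a root by search.
Trying successive values, 10² = 100 ≡ 47 (mod 53). The other root is 53 − 10 = 43.

10, 43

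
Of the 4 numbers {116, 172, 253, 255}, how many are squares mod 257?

3

(116/257) = +1 → QR.
(172/257) = -1 → non-residue.
(253/257) = +1 → QR.
(255/257) = +1 → QR.
Total quadratic residues among the 4: 3.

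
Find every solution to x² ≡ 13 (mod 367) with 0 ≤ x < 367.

115, 252

Since 367 ≡ 3 (mod 4), a square root of 13 is 13^((367+1)/4) = 13^92 mod 367.
Repeated squaring: 13^2≡169, 13^4≡302, 13^8≡188, 13^16≡112, 13^32≡66, 13^64≡319 (mod 367).
13^92 = 13^(64+16+8+4) ≡ 252 (mod 367).
Check: 252² = 63504 ≡ 13 (mod 367). The two roots are 115 and 252.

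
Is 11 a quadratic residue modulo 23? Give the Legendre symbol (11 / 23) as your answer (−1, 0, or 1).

Reciprocity: 11 ≡ 3 and 23 ≡ 3 (mod 4), so (11/23) = −(23/11).
Reduce top mod 11: now compute (1/11).
Reached (1/11) = 1. Collecting the sign flips along the way, the symbol is -1.

-1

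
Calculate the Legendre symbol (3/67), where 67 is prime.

Reciprocity: 3 ≡ 3 and 67 ≡ 3 (mod 4), so (3/67) = −(67/3).
Reduce top mod 3: now compute (1/3).
Reached (1/3) = 1. Collecting the sign flips along the way, the symbol is -1.

-1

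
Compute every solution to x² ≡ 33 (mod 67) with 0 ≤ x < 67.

Since 67 ≡ 3 (mod 4), a square root of 33 is 33^((67+1)/4) = 33^17 mod 67.
Repeated squaring: 33^2≡17, 33^4≡21, 33^8≡39, 33^16≡47 (mod 67).
33^17 = 33^(16+1) ≡ 10 (mod 67).
Check: 10² = 100 ≡ 33 (mod 67). The two roots are 10 and 57.

10, 57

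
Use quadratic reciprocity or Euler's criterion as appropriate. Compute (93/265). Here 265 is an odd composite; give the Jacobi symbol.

Reciprocity: 93 ≡ 1 and 265 ≡ 1 (mod 4), so (93/265) = +(265/93).
Reduce top mod 93: now compute (79/93).
Reciprocity: 79 ≡ 3 and 93 ≡ 1 (mod 4), so (79/93) = +(93/79).
Reduce top mod 79: now compute (14/79).
Pull out 2: since 79 ≡ 7 (mod 8), (2/79) = +1.
Reciprocity: 7 ≡ 3 and 79 ≡ 3 (mod 4), so (7/79) = −(79/7).
Reduce top mod 7: now compute (2/7).
Pull out 2: since 7 ≡ 7 (mod 8), (2/7) = +1.
Reached (1/7) = 1. Collecting the sign flips along the way, the symbol is -1.

-1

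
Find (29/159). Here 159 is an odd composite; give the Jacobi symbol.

Reciprocity: 29 ≡ 1 and 159 ≡ 3 (mod 4), so (29/159) = +(159/29).
Reduce top mod 29: now compute (14/29).
Pull out 2: since 29 ≡ 5 (mod 8), (2/29) = -1.
Reciprocity: 7 ≡ 3 and 29 ≡ 1 (mod 4), so (7/29) = +(29/7).
Reduce top mod 7: now compute (1/7).
Reached (1/7) = 1. Collecting the sign flips along the way, the symbol is -1.

-1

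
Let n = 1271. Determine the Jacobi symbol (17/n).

Reciprocity: 17 ≡ 1 and 1271 ≡ 3 (mod 4), so (17/1271) = +(1271/17).
Reduce top mod 17: now compute (13/17).
Reciprocity: 13 ≡ 1 and 17 ≡ 1 (mod 4), so (13/17) = +(17/13).
Reduce top mod 13: now compute (4/13).
Pull out 2^2: since 13 ≡ 5 (mod 8), (2/13) = -1, so (2/13)^2 = +1.
Reached (1/13) = 1. Collecting the sign flips along the way, the symbol is +1.

1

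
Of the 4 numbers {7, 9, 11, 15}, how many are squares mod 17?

2

(7/17) = -1 → non-residue.
(9/17) = +1 → QR.
(11/17) = -1 → non-residue.
(15/17) = +1 → QR.
Total quadratic residues among the 4: 2.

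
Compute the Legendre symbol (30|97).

-1

Pull out 2: since 97 ≡ 1 (mod 8), (2/97) = +1.
Reciprocity: 15 ≡ 3 and 97 ≡ 1 (mod 4), so (15/97) = +(97/15).
Reduce top mod 15: now compute (7/15).
Reciprocity: 7 ≡ 3 and 15 ≡ 3 (mod 4), so (7/15) = −(15/7).
Reduce top mod 7: now compute (1/7).
Reached (1/7) = 1. Collecting the sign flips along the way, the symbol is -1.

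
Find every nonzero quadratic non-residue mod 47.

Square k = 1,…,23 (k and 47−k give the same square):
1²=1, 2²=4, 3²=9, 4²=16, 5²=25, 6²=36, 7²≡2, 8²≡17, 9²≡34, 10²≡6, 11²≡27, 12²≡3, 13²≡28, 14²≡8, 15²≡37, 16²≡21, 17²≡7, 18²≡42, 19²≡32, 20²≡24, 21²≡18, 22²≡14, 23²≡12 (mod 47).
The residues are {1, 2, 3, 4, 6, 7, 8, 9, 12, 14, 16, 17, 18, 21, 24, 25, 27, 28, 32, 34, 36, 37, 42}; the non-residues are the remaining 23 nonzero classes.

5,10,11,13,15,19,20,22,23,26,29,30,31,33,35,38,39,40,41,43,44,45,46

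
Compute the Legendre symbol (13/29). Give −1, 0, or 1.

Euler's criterion: (13/29) ≡ 13^14 (mod 29).
13^2 ≡ 24 (mod 29)
13^4 ≡ 25 (mod 29)
13^8 ≡ 16 (mod 29)
13^14 = 13^(8+4+2) ≡ 1 (mod 29).
Result is 1, so (13/29) = 1.

1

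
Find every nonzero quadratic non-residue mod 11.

2, 6, 7, 8, 10

Square k = 1,…,5 (k and 11−k give the same square):
1²=1, 2²=4, 3²=9, 4²≡5, 5²≡3 (mod 11).
The residues are {1, 3, 4, 5, 9}; the non-residues are the remaining 5 nonzero classes.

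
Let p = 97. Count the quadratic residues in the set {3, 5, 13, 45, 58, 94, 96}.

3

(3/97) = +1 → QR.
(5/97) = -1 → non-residue.
(13/97) = -1 → non-residue.
(45/97) = -1 → non-residue.
(58/97) = -1 → non-residue.
(94/97) = +1 → QR.
(96/97) = +1 → QR.
Total quadratic residues among the 7: 3.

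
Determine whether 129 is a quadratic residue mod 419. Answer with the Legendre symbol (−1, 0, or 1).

1

Euler's criterion: (129/419) ≡ 129^209 (mod 419).
129^2 ≡ 300 (mod 419)
129^4 ≡ 334 (mod 419)
129^8 ≡ 102 (mod 419)
129^16 ≡ 348 (mod 419)
129^32 ≡ 13 (mod 419)
129^64 ≡ 169 (mod 419)
129^128 ≡ 69 (mod 419)
129^209 = 129^(128+64+16+1) ≡ 1 (mod 419).
Result is 1, so (129/419) = 1.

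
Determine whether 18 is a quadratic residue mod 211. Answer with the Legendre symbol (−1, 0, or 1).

Euler's criterion: (18/211) ≡ 18^105 (mod 211).
18^2 ≡ 113 (mod 211)
18^4 ≡ 109 (mod 211)
18^8 ≡ 65 (mod 211)
18^16 ≡ 5 (mod 211)
18^32 ≡ 25 (mod 211)
18^64 ≡ 203 (mod 211)
18^105 = 18^(64+32+8+1) ≡ 210 (mod 211).
Result is 210 ≡ −1, so (18/211) = −1.

-1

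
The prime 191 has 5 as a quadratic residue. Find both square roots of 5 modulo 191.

14, 177

Since 191 ≡ 3 (mod 4), a square root of 5 is 5^((191+1)/4) = 5^48 mod 191.
Repeated squaring: 5^2≡25, 5^4≡52, 5^8≡30, 5^16≡136, 5^32≡160 (mod 191).
5^48 = 5^(32+16) ≡ 177 (mod 191).
Check: 177² = 31329 ≡ 5 (mod 191). The two roots are 14 and 177.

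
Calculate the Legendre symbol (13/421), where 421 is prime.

-1

Reciprocity: 13 ≡ 1 and 421 ≡ 1 (mod 4), so (13/421) = +(421/13).
Reduce top mod 13: now compute (5/13).
Reciprocity: 5 ≡ 1 and 13 ≡ 1 (mod 4), so (5/13) = +(13/5).
Reduce top mod 5: now compute (3/5).
Reciprocity: 3 ≡ 3 and 5 ≡ 1 (mod 4), so (3/5) = +(5/3).
Reduce top mod 3: now compute (2/3).
Pull out 2: since 3 ≡ 3 (mod 8), (2/3) = -1.
Reached (1/3) = 1. Collecting the sign flips along the way, the symbol is -1.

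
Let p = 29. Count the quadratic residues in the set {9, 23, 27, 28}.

3

(9/29) = +1 → QR.
(23/29) = +1 → QR.
(27/29) = -1 → non-residue.
(28/29) = +1 → QR.
Total quadratic residues among the 4: 3.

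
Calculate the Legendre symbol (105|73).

1

First reduce: 105 ≡ 32 (mod 73).
Pull out 2^5: since 73 ≡ 1 (mod 8), (2/73) = +1, so (2/73)^5 = +1.
Reached (1/73) = 1. Collecting the sign flips along the way, the symbol is +1.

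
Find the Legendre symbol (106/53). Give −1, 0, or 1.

First reduce: 106 ≡ 0 (mod 53).
Top reduces to 0: gcd > 1, so the symbol is 0.

0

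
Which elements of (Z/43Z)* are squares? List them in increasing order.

Square k = 1,…,21 (k and 43−k give the same square):
1²=1, 2²=4, 3²=9, 4²=16, 5²=25, 6²=36, 7²≡6, 8²≡21, 9²≡38, 10²≡14, 11²≡35, 12²≡15, 13²≡40, 14²≡24, 15²≡10, 16²≡41, 17²≡31, 18²≡23, 19²≡17, 20²≡13, 21²≡11 (mod 43).
So the quadratic residues mod 43 are {1, 4, 6, 9, 10, 11, 13, 14, 15, 16, 17, 21, 23, 24, 25, 31, 35, 36, 38, 40, 41}.

1,4,6,9,10,11,13,14,15,16,17,21,23,24,25,31,35,36,38,40,41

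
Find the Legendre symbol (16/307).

1

Pull out 2^4: since 307 ≡ 3 (mod 8), (2/307) = -1, so (2/307)^4 = +1.
Reached (1/307) = 1. Collecting the sign flips along the way, the symbol is +1.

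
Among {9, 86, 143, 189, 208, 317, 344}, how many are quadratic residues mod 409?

3

(9/409) = +1 → QR.
(86/409) = -1 → non-residue.
(143/409) = +1 → QR.
(189/409) = -1 → non-residue.
(208/409) = -1 → non-residue.
(317/409) = +1 → QR.
(344/409) = -1 → non-residue.
Total quadratic residues among the 7: 3.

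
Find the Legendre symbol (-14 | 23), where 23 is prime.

1

First reduce: -14 ≡ 9 (mod 23).
Reciprocity: 9 ≡ 1 and 23 ≡ 3 (mod 4), so (9/23) = +(23/9).
Reduce top mod 9: now compute (5/9).
Reciprocity: 5 ≡ 1 and 9 ≡ 1 (mod 4), so (5/9) = +(9/5).
Reduce top mod 5: now compute (4/5).
Pull out 2^2: since 5 ≡ 5 (mod 8), (2/5) = -1, so (2/5)^2 = +1.
Reached (1/5) = 1. Collecting the sign flips along the way, the symbol is +1.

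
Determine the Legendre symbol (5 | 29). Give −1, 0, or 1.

Euler's criterion: (5/29) ≡ 5^14 (mod 29).
5^2 ≡ 25 (mod 29)
5^4 ≡ 16 (mod 29)
5^8 ≡ 24 (mod 29)
5^14 = 5^(8+4+2) ≡ 1 (mod 29).
Result is 1, so (5/29) = 1.

1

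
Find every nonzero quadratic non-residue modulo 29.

2, 3, 8, 10, 11, 12, 14, 15, 17, 18, 19, 21, 26, 27

Square k = 1,…,14 (k and 29−k give the same square):
1²=1, 2²=4, 3²=9, 4²=16, 5²=25, 6²≡7, 7²≡20, 8²≡6, 9²≡23, 10²≡13, 11²≡5, 12²≡28, 13²≡24, 14²≡22 (mod 29).
The residues are {1, 4, 5, 6, 7, 9, 13, 16, 20, 22, 23, 24, 25, 28}; the non-residues are the remaining 14 nonzero classes.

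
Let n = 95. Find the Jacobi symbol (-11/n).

First reduce: -11 ≡ 84 (mod 95).
Pull out 2^2: since 95 ≡ 7 (mod 8), (2/95) = +1, so (2/95)^2 = +1.
Reciprocity: 21 ≡ 1 and 95 ≡ 3 (mod 4), so (21/95) = +(95/21).
Reduce top mod 21: now compute (11/21).
Reciprocity: 11 ≡ 3 and 21 ≡ 1 (mod 4), so (11/21) = +(21/11).
Reduce top mod 11: now compute (10/11).
Pull out 2: since 11 ≡ 3 (mod 8), (2/11) = -1.
Reciprocity: 5 ≡ 1 and 11 ≡ 3 (mod 4), so (5/11) = +(11/5).
Reduce top mod 5: now compute (1/5).
Reached (1/5) = 1. Collecting the sign flips along the way, the symbol is -1.

-1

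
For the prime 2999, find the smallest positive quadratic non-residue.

(2/2999) = +1, so 2 is a residue.
(3/2999) = +1, so 3 is a residue.
(4/2999) = +1, so 4 is a residue.
(5/2999) = +1, so 5 is a residue.
(6/2999) = +1, so 6 is a residue.
(7/2999) = +1, so 7 is a residue.
(8/2999) = +1, so 8 is a residue.
(9/2999) = +1, so 9 is a residue.
(10/2999) = +1, so 10 is a residue.
(11/2999) = +1, so 11 is a residue.
(12/2999) = +1, so 12 is a residue.
(13/2999) = +1, so 13 is a residue.
(14/2999) = +1, so 14 is a residue.
(15/2999) = +1, so 15 is a residue.
(16/2999) = +1, so 16 is a residue.
(17/2999) = −1, so 17 is the smallest positive non-residue mod 2999.

17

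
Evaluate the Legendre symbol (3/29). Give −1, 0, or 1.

-1

Reciprocity: 3 ≡ 3 and 29 ≡ 1 (mod 4), so (3/29) = +(29/3).
Reduce top mod 3: now compute (2/3).
Pull out 2: since 3 ≡ 3 (mod 8), (2/3) = -1.
Reached (1/3) = 1. Collecting the sign flips along the way, the symbol is -1.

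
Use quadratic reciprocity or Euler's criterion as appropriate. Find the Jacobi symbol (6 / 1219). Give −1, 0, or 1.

Pull out 2: since 1219 ≡ 3 (mod 8), (2/1219) = -1.
Reciprocity: 3 ≡ 3 and 1219 ≡ 3 (mod 4), so (3/1219) = −(1219/3).
Reduce top mod 3: now compute (1/3).
Reached (1/3) = 1. Collecting the sign flips along the way, the symbol is +1.

1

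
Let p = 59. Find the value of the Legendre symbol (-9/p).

First reduce: -9 ≡ 50 (mod 59).
Pull out 2: since 59 ≡ 3 (mod 8), (2/59) = -1.
Reciprocity: 25 ≡ 1 and 59 ≡ 3 (mod 4), so (25/59) = +(59/25).
Reduce top mod 25: now compute (9/25).
Reciprocity: 9 ≡ 1 and 25 ≡ 1 (mod 4), so (9/25) = +(25/9).
Reduce top mod 9: now compute (7/9).
Reciprocity: 7 ≡ 3 and 9 ≡ 1 (mod 4), so (7/9) = +(9/7).
Reduce top mod 7: now compute (2/7).
Pull out 2: since 7 ≡ 7 (mod 8), (2/7) = +1.
Reached (1/7) = 1. Collecting the sign flips along the way, the symbol is -1.

-1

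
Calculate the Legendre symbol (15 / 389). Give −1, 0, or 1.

Reciprocity: 15 ≡ 3 and 389 ≡ 1 (mod 4), so (15/389) = +(389/15).
Reduce top mod 15: now compute (14/15).
Pull out 2: since 15 ≡ 7 (mod 8), (2/15) = +1.
Reciprocity: 7 ≡ 3 and 15 ≡ 3 (mod 4), so (7/15) = −(15/7).
Reduce top mod 7: now compute (1/7).
Reached (1/7) = 1. Collecting the sign flips along the way, the symbol is -1.

-1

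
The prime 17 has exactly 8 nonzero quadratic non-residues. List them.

Square k = 1,…,8 (k and 17−k give the same square):
1²=1, 2²=4, 3²=9, 4²=16, 5²≡8, 6²≡2, 7²≡15, 8²≡13 (mod 17).
The residues are {1, 2, 4, 8, 9, 13, 15, 16}; the non-residues are the remaining 8 nonzero classes.

3, 5, 6, 7, 10, 11, 12, 14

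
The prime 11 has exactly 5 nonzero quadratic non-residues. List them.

Square k = 1,…,5 (k and 11−k give the same square):
1²=1, 2²=4, 3²=9, 4²≡5, 5²≡3 (mod 11).
The residues are {1, 3, 4, 5, 9}; the non-residues are the remaining 5 nonzero classes.

2,6,7,8,10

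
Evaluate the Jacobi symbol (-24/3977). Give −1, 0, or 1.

First reduce: -24 ≡ 3953 (mod 3977).
Reciprocity: 3953 ≡ 1 and 3977 ≡ 1 (mod 4), so (3953/3977) = +(3977/3953).
Reduce top mod 3953: now compute (24/3953).
Pull out 2^3: since 3953 ≡ 1 (mod 8), (2/3953) = +1, so (2/3953)^3 = +1.
Reciprocity: 3 ≡ 3 and 3953 ≡ 1 (mod 4), so (3/3953) = +(3953/3).
Reduce top mod 3: now compute (2/3).
Pull out 2: since 3 ≡ 3 (mod 8), (2/3) = -1.
Reached (1/3) = 1. Collecting the sign flips along the way, the symbol is -1.

-1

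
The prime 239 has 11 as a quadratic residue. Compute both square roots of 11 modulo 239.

Since 239 ≡ 3 (mod 4), a square root of 11 is 11^((239+1)/4) = 11^60 mod 239.
Repeated squaring: 11^2≡121, 11^4≡62, 11^8≡20, 11^16≡161, 11^32≡109 (mod 239).
11^60 = 11^(32+16+8+4) ≡ 49 (mod 239).
Check: 49² = 2401 ≡ 11 (mod 239). The two roots are 49 and 190.

49, 190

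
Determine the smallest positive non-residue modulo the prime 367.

(2/367) = +1, so 2 is a residue.
(3/367) = −1, so 3 is the smallest positive non-residue mod 367.

3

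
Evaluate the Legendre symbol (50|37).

First reduce: 50 ≡ 13 (mod 37).
Reciprocity: 13 ≡ 1 and 37 ≡ 1 (mod 4), so (13/37) = +(37/13).
Reduce top mod 13: now compute (11/13).
Reciprocity: 11 ≡ 3 and 13 ≡ 1 (mod 4), so (11/13) = +(13/11).
Reduce top mod 11: now compute (2/11).
Pull out 2: since 11 ≡ 3 (mod 8), (2/11) = -1.
Reached (1/11) = 1. Collecting the sign flips along the way, the symbol is -1.

-1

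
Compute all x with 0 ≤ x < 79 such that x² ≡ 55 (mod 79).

Since 79 ≡ 3 (mod 4), a square root of 55 is 55^((79+1)/4) = 55^20 mod 79.
Repeated squaring: 55^2≡23, 55^4≡55, 55^8≡23, 55^16≡55 (mod 79).
55^20 = 55^(16+4) ≡ 23 (mod 79).
Check: 23² = 529 ≡ 55 (mod 79). The two roots are 23 and 56.

23, 56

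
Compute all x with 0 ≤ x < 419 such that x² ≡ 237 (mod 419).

Since 419 ≡ 3 (mod 4), a square root of 237 is 237^((419+1)/4) = 237^105 mod 419.
Repeated squaring: 237^2≡23, 237^4≡110, 237^8≡368, 237^16≡87, 237^32≡27, 237^64≡310 (mod 419).
237^105 = 237^(64+32+8+1) ≡ 198 (mod 419).
Check: 198² = 39204 ≡ 237 (mod 419). The two roots are 198 and 221.

198, 221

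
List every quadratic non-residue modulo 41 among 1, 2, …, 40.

Square k = 1,…,20 (k and 41−k give the same square):
1²=1, 2²=4, 3²=9, 4²=16, 5²=25, 6²=36, 7²≡8, 8²≡23, 9²≡40, 10²≡18, 11²≡39, 12²≡21, 13²≡5, 14²≡32, 15²≡20, 16²≡10, 17²≡2, 18²≡37, 19²≡33, 20²≡31 (mod 41).
The residues are {1, 2, 4, 5, 8, 9, 10, 16, 18, 20, 21, 23, 25, 31, 32, 33, 36, 37, 39, 40}; the non-residues are the remaining 20 nonzero classes.

3 6 7 11 12 13 14 15 17 19 22 24 26 27 28 29 30 34 35 38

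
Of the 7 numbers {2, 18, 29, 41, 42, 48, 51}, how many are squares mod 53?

2

(2/53) = -1 → non-residue.
(18/53) = -1 → non-residue.
(29/53) = +1 → QR.
(41/53) = -1 → non-residue.
(42/53) = +1 → QR.
(48/53) = -1 → non-residue.
(51/53) = -1 → non-residue.
Total quadratic residues among the 7: 2.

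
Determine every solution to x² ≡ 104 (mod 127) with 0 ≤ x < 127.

Since 127 ≡ 3 (mod 4), a square root of 104 is 104^((127+1)/4) = 104^32 mod 127.
Repeated squaring: 104^2≡21, 104^4≡60, 104^8≡44, 104^16≡31, 104^32≡72 (mod 127).
104^32 = 104^(32) ≡ 72 (mod 127).
Check: 72² = 5184 ≡ 104 (mod 127). The two roots are 55 and 72.

55, 72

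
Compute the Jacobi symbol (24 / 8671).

-1

Pull out 2^3: since 8671 ≡ 7 (mod 8), (2/8671) = +1, so (2/8671)^3 = +1.
Reciprocity: 3 ≡ 3 and 8671 ≡ 3 (mod 4), so (3/8671) = −(8671/3).
Reduce top mod 3: now compute (1/3).
Reached (1/3) = 1. Collecting the sign flips along the way, the symbol is -1.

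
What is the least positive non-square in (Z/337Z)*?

5

(2/337) = +1, so 2 is a residue.
(3/337) = +1, so 3 is a residue.
(4/337) = +1, so 4 is a residue.
(5/337) = −1, so 5 is the smallest positive non-residue mod 337.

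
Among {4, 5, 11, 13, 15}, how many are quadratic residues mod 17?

(4/17) = +1 → QR.
(5/17) = -1 → non-residue.
(11/17) = -1 → non-residue.
(13/17) = +1 → QR.
(15/17) = +1 → QR.
Total quadratic residues among the 5: 3.

3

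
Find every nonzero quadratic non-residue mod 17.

Square k = 1,…,8 (k and 17−k give the same square):
1²=1, 2²=4, 3²=9, 4²=16, 5²≡8, 6²≡2, 7²≡15, 8²≡13 (mod 17).
The residues are {1, 2, 4, 8, 9, 13, 15, 16}; the non-residues are the remaining 8 nonzero classes.

3, 5, 6, 7, 10, 11, 12, 14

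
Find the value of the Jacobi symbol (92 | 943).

Pull out 2^2: since 943 ≡ 7 (mod 8), (2/943) = +1, so (2/943)^2 = +1.
Reciprocity: 23 ≡ 3 and 943 ≡ 3 (mod 4), so (23/943) = −(943/23).
Reduce top mod 23: now compute (0/23).
Top reduces to 0: gcd > 1, so the symbol is 0.

0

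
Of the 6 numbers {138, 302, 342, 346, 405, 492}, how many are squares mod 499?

(138/499) = -1 → non-residue.
(302/499) = -1 → non-residue.
(342/499) = +1 → QR.
(346/499) = +1 → QR.
(405/499) = +1 → QR.
(492/499) = +1 → QR.
Total quadratic residues among the 6: 4.

4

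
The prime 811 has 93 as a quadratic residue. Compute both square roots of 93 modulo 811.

Since 811 ≡ 3 (mod 4), a square root of 93 is 93^((811+1)/4) = 93^203 mod 811.
Repeated squaring: 93^2≡539, 93^4≡183, 93^8≡238, 93^16≡685, 93^32≡467, 93^64≡741, 93^128≡34 (mod 811).
93^203 = 93^(128+64+8+2+1) ≡ 151 (mod 811).
Check: 151² = 22801 ≡ 93 (mod 811). The two roots are 151 and 660.

151, 660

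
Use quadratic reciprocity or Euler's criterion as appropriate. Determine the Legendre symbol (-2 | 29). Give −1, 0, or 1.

Euler's criterion: (-2/29) ≡ 27^14 (mod 29).
27^2 ≡ 4 (mod 29)
27^4 ≡ 16 (mod 29)
27^8 ≡ 24 (mod 29)
27^14 = 27^(8+4+2) ≡ 28 (mod 29).
Result is 28 ≡ −1, so (-2/29) = −1.

-1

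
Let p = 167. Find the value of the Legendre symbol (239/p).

First reduce: 239 ≡ 72 (mod 167).
Pull out 2^3: since 167 ≡ 7 (mod 8), (2/167) = +1, so (2/167)^3 = +1.
Reciprocity: 9 ≡ 1 and 167 ≡ 3 (mod 4), so (9/167) = +(167/9).
Reduce top mod 9: now compute (5/9).
Reciprocity: 5 ≡ 1 and 9 ≡ 1 (mod 4), so (5/9) = +(9/5).
Reduce top mod 5: now compute (4/5).
Pull out 2^2: since 5 ≡ 5 (mod 8), (2/5) = -1, so (2/5)^2 = +1.
Reached (1/5) = 1. Collecting the sign flips along the way, the symbol is +1.

1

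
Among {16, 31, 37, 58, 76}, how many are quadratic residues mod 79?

3

(16/79) = +1 → QR.
(31/79) = +1 → QR.
(37/79) = -1 → non-residue.
(58/79) = -1 → non-residue.
(76/79) = +1 → QR.
Total quadratic residues among the 5: 3.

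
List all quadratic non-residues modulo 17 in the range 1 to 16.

3, 5, 6, 7, 10, 11, 12, 14

Square k = 1,…,8 (k and 17−k give the same square):
1²=1, 2²=4, 3²=9, 4²=16, 5²≡8, 6²≡2, 7²≡15, 8²≡13 (mod 17).
The residues are {1, 2, 4, 8, 9, 13, 15, 16}; the non-residues are the remaining 8 nonzero classes.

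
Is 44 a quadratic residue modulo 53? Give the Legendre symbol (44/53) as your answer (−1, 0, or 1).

1

Pull out 2^2: since 53 ≡ 5 (mod 8), (2/53) = -1, so (2/53)^2 = +1.
Reciprocity: 11 ≡ 3 and 53 ≡ 1 (mod 4), so (11/53) = +(53/11).
Reduce top mod 11: now compute (9/11).
Reciprocity: 9 ≡ 1 and 11 ≡ 3 (mod 4), so (9/11) = +(11/9).
Reduce top mod 9: now compute (2/9).
Pull out 2: since 9 ≡ 1 (mod 8), (2/9) = +1.
Reached (1/9) = 1. Collecting the sign flips along the way, the symbol is +1.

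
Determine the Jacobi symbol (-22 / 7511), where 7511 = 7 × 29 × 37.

First reduce: -22 ≡ 7489 (mod 7511).
Reciprocity: 7489 ≡ 1 and 7511 ≡ 3 (mod 4), so (7489/7511) = +(7511/7489).
Reduce top mod 7489: now compute (22/7489).
Pull out 2: since 7489 ≡ 1 (mod 8), (2/7489) = +1.
Reciprocity: 11 ≡ 3 and 7489 ≡ 1 (mod 4), so (11/7489) = +(7489/11).
Reduce top mod 11: now compute (9/11).
Reciprocity: 9 ≡ 1 and 11 ≡ 3 (mod 4), so (9/11) = +(11/9).
Reduce top mod 9: now compute (2/9).
Pull out 2: since 9 ≡ 1 (mod 8), (2/9) = +1.
Reached (1/9) = 1. Collecting the sign flips along the way, the symbol is +1.

1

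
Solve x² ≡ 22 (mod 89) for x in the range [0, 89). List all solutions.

89 ≡ 1 (mod 4), so we find a root by search.
Trying successive values, 17² = 289 ≡ 22 (mod 89). The other root is 89 − 17 = 72.

17, 72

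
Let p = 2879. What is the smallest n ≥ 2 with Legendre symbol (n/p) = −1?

7

(2/2879) = +1, so 2 is a residue.
(3/2879) = +1, so 3 is a residue.
(4/2879) = +1, so 4 is a residue.
(5/2879) = +1, so 5 is a residue.
(6/2879) = +1, so 6 is a residue.
(7/2879) = −1, so 7 is the smallest positive non-residue mod 2879.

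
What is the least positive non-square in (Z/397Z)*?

2

(2/397) = −1, so 2 is the smallest positive non-residue mod 397.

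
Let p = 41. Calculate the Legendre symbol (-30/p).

First reduce: -30 ≡ 11 (mod 41).
Reciprocity: 11 ≡ 3 and 41 ≡ 1 (mod 4), so (11/41) = +(41/11).
Reduce top mod 11: now compute (8/11).
Pull out 2^3: since 11 ≡ 3 (mod 8), (2/11) = -1, so (2/11)^3 = -1.
Reached (1/11) = 1. Collecting the sign flips along the way, the symbol is -1.

-1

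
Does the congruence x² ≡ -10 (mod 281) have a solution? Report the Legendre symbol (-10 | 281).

First reduce: -10 ≡ 271 (mod 281).
Reciprocity: 271 ≡ 3 and 281 ≡ 1 (mod 4), so (271/281) = +(281/271).
Reduce top mod 271: now compute (10/271).
Pull out 2: since 271 ≡ 7 (mod 8), (2/271) = +1.
Reciprocity: 5 ≡ 1 and 271 ≡ 3 (mod 4), so (5/271) = +(271/5).
Reduce top mod 5: now compute (1/5).
Reached (1/5) = 1. Collecting the sign flips along the way, the symbol is +1.

1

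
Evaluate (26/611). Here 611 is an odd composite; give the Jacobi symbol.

Pull out 2: since 611 ≡ 3 (mod 8), (2/611) = -1.
Reciprocity: 13 ≡ 1 and 611 ≡ 3 (mod 4), so (13/611) = +(611/13).
Reduce top mod 13: now compute (0/13).
Top reduces to 0: gcd > 1, so the symbol is 0.

0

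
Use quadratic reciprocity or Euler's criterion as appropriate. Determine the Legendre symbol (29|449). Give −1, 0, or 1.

-1

Reciprocity: 29 ≡ 1 and 449 ≡ 1 (mod 4), so (29/449) = +(449/29).
Reduce top mod 29: now compute (14/29).
Pull out 2: since 29 ≡ 5 (mod 8), (2/29) = -1.
Reciprocity: 7 ≡ 3 and 29 ≡ 1 (mod 4), so (7/29) = +(29/7).
Reduce top mod 7: now compute (1/7).
Reached (1/7) = 1. Collecting the sign flips along the way, the symbol is -1.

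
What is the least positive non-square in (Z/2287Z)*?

3

(2/2287) = +1, so 2 is a residue.
(3/2287) = −1, so 3 is the smallest positive non-residue mod 2287.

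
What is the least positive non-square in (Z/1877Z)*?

(2/1877) = −1, so 2 is the smallest positive non-residue mod 1877.

2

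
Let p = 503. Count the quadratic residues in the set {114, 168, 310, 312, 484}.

4

(114/503) = -1 → non-residue.
(168/503) = +1 → QR.
(310/503) = +1 → QR.
(312/503) = +1 → QR.
(484/503) = +1 → QR.
Total quadratic residues among the 5: 4.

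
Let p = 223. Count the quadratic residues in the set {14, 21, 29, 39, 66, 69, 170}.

(14/223) = +1 → QR.
(21/223) = -1 → non-residue.
(29/223) = +1 → QR.
(39/223) = +1 → QR.
(66/223) = +1 → QR.
(69/223) = +1 → QR.
(170/223) = -1 → non-residue.
Total quadratic residues among the 7: 5.

5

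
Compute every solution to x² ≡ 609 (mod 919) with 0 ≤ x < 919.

Since 919 ≡ 3 (mod 4), a square root of 609 is 609^((919+1)/4) = 609^230 mod 919.
Repeated squaring: 609^2≡524, 609^4≡714, 609^8≡670, 609^16≡428, 609^32≡303, 609^64≡828, 609^128≡10 (mod 919).
609^230 = 609^(128+64+32+4+2) ≡ 586 (mod 919).
Check: 586² = 343396 ≡ 609 (mod 919). The two roots are 333 and 586.

333, 586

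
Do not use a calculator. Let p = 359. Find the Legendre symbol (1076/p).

-1

Euler's criterion: (1076/359) ≡ 358^179 (mod 359).
358^2 ≡ 1 (mod 359)
358^4 ≡ 1 (mod 359)
358^8 ≡ 1 (mod 359)
358^16 ≡ 1 (mod 359)
358^32 ≡ 1 (mod 359)
358^64 ≡ 1 (mod 359)
358^128 ≡ 1 (mod 359)
358^179 = 358^(128+32+16+2+1) ≡ 358 (mod 359).
Result is 358 ≡ −1, so (1076/359) = −1.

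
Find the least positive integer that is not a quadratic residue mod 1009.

11

(2/1009) = +1, so 2 is a residue.
(3/1009) = +1, so 3 is a residue.
(4/1009) = +1, so 4 is a residue.
(5/1009) = +1, so 5 is a residue.
(6/1009) = +1, so 6 is a residue.
(7/1009) = +1, so 7 is a residue.
(8/1009) = +1, so 8 is a residue.
(9/1009) = +1, so 9 is a residue.
(10/1009) = +1, so 10 is a residue.
(11/1009) = −1, so 11 is the smallest positive non-residue mod 1009.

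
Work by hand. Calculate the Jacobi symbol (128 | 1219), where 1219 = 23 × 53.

Pull out 2^7: since 1219 ≡ 3 (mod 8), (2/1219) = -1, so (2/1219)^7 = -1.
Reached (1/1219) = 1. Collecting the sign flips along the way, the symbol is -1.

-1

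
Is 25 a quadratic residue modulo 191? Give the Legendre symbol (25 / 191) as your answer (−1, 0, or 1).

1

Reciprocity: 25 ≡ 1 and 191 ≡ 3 (mod 4), so (25/191) = +(191/25).
Reduce top mod 25: now compute (16/25).
Pull out 2^4: since 25 ≡ 1 (mod 8), (2/25) = +1, so (2/25)^4 = +1.
Reached (1/25) = 1. Collecting the sign flips along the way, the symbol is +1.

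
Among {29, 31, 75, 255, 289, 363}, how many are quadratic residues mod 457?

(29/457) = +1 → QR.
(31/457) = -1 → non-residue.
(75/457) = +1 → QR.
(255/457) = -1 → non-residue.
(289/457) = +1 → QR.
(363/457) = +1 → QR.
Total quadratic residues among the 6: 4.

4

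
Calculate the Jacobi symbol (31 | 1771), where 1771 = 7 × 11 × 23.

Reciprocity: 31 ≡ 3 and 1771 ≡ 3 (mod 4), so (31/1771) = −(1771/31).
Reduce top mod 31: now compute (4/31).
Pull out 2^2: since 31 ≡ 7 (mod 8), (2/31) = +1, so (2/31)^2 = +1.
Reached (1/31) = 1. Collecting the sign flips along the way, the symbol is -1.

-1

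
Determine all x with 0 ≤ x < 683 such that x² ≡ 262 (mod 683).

Since 683 ≡ 3 (mod 4), a square root of 262 is 262^((683+1)/4) = 262^171 mod 683.
Repeated squaring: 262^2≡344, 262^4≡177, 262^8≡594, 262^16≡408, 262^32≡495, 262^64≡511, 262^128≡215 (mod 683).
262^171 = 262^(128+32+8+2+1) ≡ 151 (mod 683).
Check: 151² = 22801 ≡ 262 (mod 683). The two roots are 151 and 532.

151, 532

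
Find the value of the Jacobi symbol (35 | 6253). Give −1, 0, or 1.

-1

Reciprocity: 35 ≡ 3 and 6253 ≡ 1 (mod 4), so (35/6253) = +(6253/35).
Reduce top mod 35: now compute (23/35).
Reciprocity: 23 ≡ 3 and 35 ≡ 3 (mod 4), so (23/35) = −(35/23).
Reduce top mod 23: now compute (12/23).
Pull out 2^2: since 23 ≡ 7 (mod 8), (2/23) = +1, so (2/23)^2 = +1.
Reciprocity: 3 ≡ 3 and 23 ≡ 3 (mod 4), so (3/23) = −(23/3).
Reduce top mod 3: now compute (2/3).
Pull out 2: since 3 ≡ 3 (mod 8), (2/3) = -1.
Reached (1/3) = 1. Collecting the sign flips along the way, the symbol is -1.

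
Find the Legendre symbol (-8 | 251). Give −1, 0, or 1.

1

First reduce: -8 ≡ 243 (mod 251).
Reciprocity: 243 ≡ 3 and 251 ≡ 3 (mod 4), so (243/251) = −(251/243).
Reduce top mod 243: now compute (8/243).
Pull out 2^3: since 243 ≡ 3 (mod 8), (2/243) = -1, so (2/243)^3 = -1.
Reached (1/243) = 1. Collecting the sign flips along the way, the symbol is +1.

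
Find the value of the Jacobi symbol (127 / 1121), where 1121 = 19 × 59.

-1

Reciprocity: 127 ≡ 3 and 1121 ≡ 1 (mod 4), so (127/1121) = +(1121/127).
Reduce top mod 127: now compute (105/127).
Reciprocity: 105 ≡ 1 and 127 ≡ 3 (mod 4), so (105/127) = +(127/105).
Reduce top mod 105: now compute (22/105).
Pull out 2: since 105 ≡ 1 (mod 8), (2/105) = +1.
Reciprocity: 11 ≡ 3 and 105 ≡ 1 (mod 4), so (11/105) = +(105/11).
Reduce top mod 11: now compute (6/11).
Pull out 2: since 11 ≡ 3 (mod 8), (2/11) = -1.
Reciprocity: 3 ≡ 3 and 11 ≡ 3 (mod 4), so (3/11) = −(11/3).
Reduce top mod 3: now compute (2/3).
Pull out 2: since 3 ≡ 3 (mod 8), (2/3) = -1.
Reached (1/3) = 1. Collecting the sign flips along the way, the symbol is -1.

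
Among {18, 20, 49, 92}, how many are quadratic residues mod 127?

2

(18/127) = +1 → QR.
(20/127) = -1 → non-residue.
(49/127) = +1 → QR.
(92/127) = -1 → non-residue.
Total quadratic residues among the 4: 2.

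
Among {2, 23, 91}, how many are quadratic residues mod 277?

2

(2/277) = -1 → non-residue.
(23/277) = +1 → QR.
(91/277) = +1 → QR.
Total quadratic residues among the 3: 2.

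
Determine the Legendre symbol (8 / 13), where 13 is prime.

-1

Euler's criterion: (8/13) ≡ 8^6 (mod 13).
8^2 ≡ 12 (mod 13)
8^4 ≡ 1 (mod 13)
8^6 = 8^(4+2) ≡ 12 (mod 13).
Result is 12 ≡ −1, so (8/13) = −1.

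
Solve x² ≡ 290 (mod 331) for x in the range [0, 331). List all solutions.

Since 331 ≡ 3 (mod 4), a square root of 290 is 290^((331+1)/4) = 290^83 mod 331.
Repeated squaring: 290^2≡26, 290^4≡14, 290^8≡196, 290^16≡20, 290^32≡69, 290^64≡127 (mod 331).
290^83 = 290^(64+16+2+1) ≡ 271 (mod 331).
Check: 271² = 73441 ≡ 290 (mod 331). The two roots are 60 and 271.

60, 271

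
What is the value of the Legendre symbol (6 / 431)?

1

Euler's criterion: (6/431) ≡ 6^215 (mod 431).
6^2 ≡ 36 (mod 431)
6^4 ≡ 3 (mod 431)
6^8 ≡ 9 (mod 431)
6^16 ≡ 81 (mod 431)
6^32 ≡ 96 (mod 431)
6^64 ≡ 165 (mod 431)
6^128 ≡ 72 (mod 431)
6^215 = 6^(128+64+16+4+2+1) ≡ 1 (mod 431).
Result is 1, so (6/431) = 1.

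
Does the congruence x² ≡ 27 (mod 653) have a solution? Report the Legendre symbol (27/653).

-1

Euler's criterion: (27/653) ≡ 27^326 (mod 653).
27^2 ≡ 76 (mod 653)
27^4 ≡ 552 (mod 653)
27^8 ≡ 406 (mod 653)
27^16 ≡ 280 (mod 653)
27^32 ≡ 40 (mod 653)
27^64 ≡ 294 (mod 653)
27^128 ≡ 240 (mod 653)
27^256 ≡ 136 (mod 653)
27^326 = 27^(256+64+4+2) ≡ 652 (mod 653).
Result is 652 ≡ −1, so (27/653) = −1.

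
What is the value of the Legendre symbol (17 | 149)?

1

Reciprocity: 17 ≡ 1 and 149 ≡ 1 (mod 4), so (17/149) = +(149/17).
Reduce top mod 17: now compute (13/17).
Reciprocity: 13 ≡ 1 and 17 ≡ 1 (mod 4), so (13/17) = +(17/13).
Reduce top mod 13: now compute (4/13).
Pull out 2^2: since 13 ≡ 5 (mod 8), (2/13) = -1, so (2/13)^2 = +1.
Reached (1/13) = 1. Collecting the sign flips along the way, the symbol is +1.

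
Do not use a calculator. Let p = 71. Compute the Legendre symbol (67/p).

-1

Reciprocity: 67 ≡ 3 and 71 ≡ 3 (mod 4), so (67/71) = −(71/67).
Reduce top mod 67: now compute (4/67).
Pull out 2^2: since 67 ≡ 3 (mod 8), (2/67) = -1, so (2/67)^2 = +1.
Reached (1/67) = 1. Collecting the sign flips along the way, the symbol is -1.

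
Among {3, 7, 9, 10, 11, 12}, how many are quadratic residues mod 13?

(3/13) = +1 → QR.
(7/13) = -1 → non-residue.
(9/13) = +1 → QR.
(10/13) = +1 → QR.
(11/13) = -1 → non-residue.
(12/13) = +1 → QR.
Total quadratic residues among the 6: 4.

4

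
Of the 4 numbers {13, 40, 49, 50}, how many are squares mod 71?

3

(13/71) = -1 → non-residue.
(40/71) = +1 → QR.
(49/71) = +1 → QR.
(50/71) = +1 → QR.
Total quadratic residues among the 4: 3.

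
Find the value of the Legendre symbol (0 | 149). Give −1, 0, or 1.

0

Top reduces to 0: gcd > 1, so the symbol is 0.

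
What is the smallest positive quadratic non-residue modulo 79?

(2/79) = +1, so 2 is a residue.
(3/79) = −1, so 3 is the smallest positive non-residue mod 79.

3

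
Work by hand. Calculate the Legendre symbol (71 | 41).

-1

Euler's criterion: (71/41) ≡ 30^20 (mod 41).
30^2 ≡ 39 (mod 41)
30^4 ≡ 4 (mod 41)
30^8 ≡ 16 (mod 41)
30^16 ≡ 10 (mod 41)
30^20 = 30^(16+4) ≡ 40 (mod 41).
Result is 40 ≡ −1, so (71/41) = −1.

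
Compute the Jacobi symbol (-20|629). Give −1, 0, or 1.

First reduce: -20 ≡ 609 (mod 629).
Reciprocity: 609 ≡ 1 and 629 ≡ 1 (mod 4), so (609/629) = +(629/609).
Reduce top mod 609: now compute (20/609).
Pull out 2^2: since 609 ≡ 1 (mod 8), (2/609) = +1, so (2/609)^2 = +1.
Reciprocity: 5 ≡ 1 and 609 ≡ 1 (mod 4), so (5/609) = +(609/5).
Reduce top mod 5: now compute (4/5).
Pull out 2^2: since 5 ≡ 5 (mod 8), (2/5) = -1, so (2/5)^2 = +1.
Reached (1/5) = 1. Collecting the sign flips along the way, the symbol is +1.

1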